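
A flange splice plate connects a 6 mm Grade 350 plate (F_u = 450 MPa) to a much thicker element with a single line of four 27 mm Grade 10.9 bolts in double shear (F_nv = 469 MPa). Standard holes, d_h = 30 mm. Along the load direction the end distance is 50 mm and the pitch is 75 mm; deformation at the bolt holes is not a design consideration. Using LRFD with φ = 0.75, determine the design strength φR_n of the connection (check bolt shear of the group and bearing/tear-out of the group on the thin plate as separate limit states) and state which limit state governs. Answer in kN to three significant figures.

516 kN (bearing governs)

Bolt shear: A_b = π·27²/4 = 572.6 mm²; R_n = 469 × 572.6 × 4 × 2 / 1000 = 2148 kN → 0.75 × 2148 = 1610 kN.
Bearing (1.5 l_c t F_u ≤ 3.0 d t F_u): upper limit = 3.0·27·6·450 / 1000 = 218.7 kN.
  Edge l_c = 50 − 30/2 = 35 → r_n = 141.8 kN; interior l_c = 75 − 30 = 45 → r_n = 182.2 kN.
  R_n,bearing = 1·141.8 + 3·182.2 = 688.5 kN → 0.75 × 688.5 = 516 kN.
Bearing governs: 516 kN.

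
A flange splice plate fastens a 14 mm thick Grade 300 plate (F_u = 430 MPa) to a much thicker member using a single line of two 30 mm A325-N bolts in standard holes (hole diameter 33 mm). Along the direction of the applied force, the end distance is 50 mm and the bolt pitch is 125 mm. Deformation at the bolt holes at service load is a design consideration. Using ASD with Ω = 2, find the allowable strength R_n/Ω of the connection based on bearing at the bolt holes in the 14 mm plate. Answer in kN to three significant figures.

Per bolt r_n = 1.2 l_c t F_u ≤ 2.4 d t F_u; upper limit = 2.4 × 30 × 14 × 430 / 1000 = 433.4 kN.
Edge bolt: l_c = 50 − 33/2 = 33.5 mm → 1.2 × 33.5 × 14 × 430 / 1000 = 242 → r_n = 242 kN.
Interior bolts: l_c = 125 − 33 = 92 mm → 1.2 × 92 × 14 × 430 / 1000 = 664.6 → r_n = 433.4 kN.
R_n = 1 × 242 + 1 × 433.4 = 675.4 kN.
Allowable strength R_n/Ω = 675.4 / 2 = 338 kN.

338 kN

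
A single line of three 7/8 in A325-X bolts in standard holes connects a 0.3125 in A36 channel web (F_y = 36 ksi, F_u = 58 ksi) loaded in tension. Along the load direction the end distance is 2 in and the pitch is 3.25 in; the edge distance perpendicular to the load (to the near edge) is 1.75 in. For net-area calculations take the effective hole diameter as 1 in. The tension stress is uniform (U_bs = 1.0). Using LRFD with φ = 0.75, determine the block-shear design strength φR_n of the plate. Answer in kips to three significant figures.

60 kips

Shear plane L_v = 2 + 2·3.25 = 8.5 in; A_gv = 8.5 × 0.3125 = 2.656 in².
A_nv = (8.5 − 2.5·1) × 0.3125 = 1.875 in².
A_nt = (1.75 − 0.5·1) × 0.3125 = 0.3906 in².
0.6 F_u A_nv = 65.25 kips; 0.6 F_y A_gv = 57.37 kips → shear yielding governs the shear term.
R_n = 57.37 + 1.0 × 58 × 0.3906 = 80.03 kips.
Design strength φR_n = 0.75 × 80.03 = 60 kips.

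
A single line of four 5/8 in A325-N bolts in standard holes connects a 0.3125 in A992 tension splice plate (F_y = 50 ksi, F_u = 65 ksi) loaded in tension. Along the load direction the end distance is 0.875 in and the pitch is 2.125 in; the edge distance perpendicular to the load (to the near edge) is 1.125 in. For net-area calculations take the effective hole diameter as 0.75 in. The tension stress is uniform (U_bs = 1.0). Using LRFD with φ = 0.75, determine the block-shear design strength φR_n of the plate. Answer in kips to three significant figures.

Shear plane L_v = 0.875 + 3·2.125 = 7.25 in; A_gv = 7.25 × 0.3125 = 2.266 in².
A_nv = (7.25 − 3.5·0.75) × 0.3125 = 1.445 in².
A_nt = (1.125 − 0.5·0.75) × 0.3125 = 0.2344 in².
0.6 F_u A_nv = 56.37 kips; 0.6 F_y A_gv = 67.97 kips → shear rupture governs the shear term.
R_n = 56.37 + 1.0 × 65 × 0.2344 = 71.6 kips.
Design strength φR_n = 0.75 × 71.6 = 53.7 kips.

53.7 kips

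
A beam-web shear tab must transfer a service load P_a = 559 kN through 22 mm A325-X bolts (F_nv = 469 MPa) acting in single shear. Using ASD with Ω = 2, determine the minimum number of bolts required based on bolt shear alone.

A_b = π·22²/4 = 380.1 mm².
Per-bolt allowable strength R_n/Ω = 469 × 380.1 × 1 / 1000 / 2 = 89.14 kN.
n ≥ 559 / 89.14 = 6.271 → use 7 bolts.

7 bolts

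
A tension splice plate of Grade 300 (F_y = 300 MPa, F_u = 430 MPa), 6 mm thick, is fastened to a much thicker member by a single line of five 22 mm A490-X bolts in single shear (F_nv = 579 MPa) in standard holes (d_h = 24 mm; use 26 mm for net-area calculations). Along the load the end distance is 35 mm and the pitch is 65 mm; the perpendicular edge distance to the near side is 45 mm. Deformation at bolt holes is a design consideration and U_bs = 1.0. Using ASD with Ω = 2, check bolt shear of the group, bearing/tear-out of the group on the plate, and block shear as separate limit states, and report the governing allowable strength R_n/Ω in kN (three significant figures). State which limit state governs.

179 kN (block shear governs)

Bolt shear: A_b = π·22²/4 = 380.1 mm²; R_n = 579 × 380.1 × 5 × 1 / 1000 = 1100 kN → 1100 / 2 = 550 kN.
Bearing: edge l_c = 23, r_n = 71.21 kN; interior l_c = 41, r_n = 126.9 kN; R_n = 71.21 + 4·126.9 = 579 kN → 289 kN.
Block shear: A_gv = 1770, A_nv = 1068, A_nt = 192 mm²; R_n = min(0.6F_uA_nv, 0.6F_yA_gv) + U_bs·F_u·A_nt = 358.1 kN → 179 kN.
Block shear governs: 179 kN.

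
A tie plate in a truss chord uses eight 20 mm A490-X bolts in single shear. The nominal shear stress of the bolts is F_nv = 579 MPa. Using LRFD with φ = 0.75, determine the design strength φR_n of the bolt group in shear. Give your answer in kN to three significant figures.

1090 kN

A_b = π × 20² / 4 = 314.2 mm².
R_n = F_nv · A_b · n · n_s = 579 × 314.2 × 8 × 1 / 1000 = 1455 kN.
Design strength φR_n = 0.75 × 1455 = 1090 kN.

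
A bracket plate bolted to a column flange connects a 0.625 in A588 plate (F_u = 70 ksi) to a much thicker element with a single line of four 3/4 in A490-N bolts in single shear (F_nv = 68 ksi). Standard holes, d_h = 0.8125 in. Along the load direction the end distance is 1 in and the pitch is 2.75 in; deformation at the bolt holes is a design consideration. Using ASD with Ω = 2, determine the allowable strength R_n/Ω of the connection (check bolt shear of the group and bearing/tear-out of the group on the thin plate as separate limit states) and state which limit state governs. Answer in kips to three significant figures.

Bolt shear: A_b = π·0.75²/4 = 0.4418 in²; R_n = 68 × 0.4418 × 4 × 1 = 120.2 kips → 120.2 / 2 = 60.1 kips.
Bearing (1.2 l_c t F_u ≤ 2.4 d t F_u): upper limit = 2.4·0.75·0.625·70 = 78.75 kips.
  Edge l_c = 1 − 0.8125/2 = 0.5938 → r_n = 31.17 kips; interior l_c = 2.75 − 0.8125 = 1.938 → r_n = 78.75 kips.
  R_n,bearing = 1·31.17 + 3·78.75 = 267.4 kips → 267.4 / 2 = 134 kips.
Bolt shear governs: 60.1 kips.

60.1 kips (bolt shear governs)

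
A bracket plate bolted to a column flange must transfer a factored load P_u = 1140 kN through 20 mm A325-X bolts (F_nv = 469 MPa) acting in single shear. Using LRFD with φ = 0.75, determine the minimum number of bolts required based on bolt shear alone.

11 bolts

A_b = π·20²/4 = 314.2 mm².
Per-bolt design strength φR_n = 0.75 × 469 × 314.2 × 1 / 1000 = 110.5 kN.
n ≥ 1140 / 110.5 = 10.32 → use 11 bolts.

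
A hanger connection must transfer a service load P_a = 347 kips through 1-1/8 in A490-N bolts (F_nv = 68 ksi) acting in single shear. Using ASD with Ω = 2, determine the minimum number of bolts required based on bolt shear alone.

A_b = π·1.125²/4 = 0.994 in².
Per-bolt allowable strength R_n/Ω = 68 × 0.994 × 1 / 2 = 33.8 kips.
n ≥ 347 / 33.8 = 10.27 → use 11 bolts.

11 bolts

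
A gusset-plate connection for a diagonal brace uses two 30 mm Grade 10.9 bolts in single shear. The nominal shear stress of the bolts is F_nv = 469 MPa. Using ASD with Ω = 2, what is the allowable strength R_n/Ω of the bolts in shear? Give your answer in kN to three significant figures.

A_b = π × 30² / 4 = 706.9 mm².
R_n = F_nv · A_b · n · n_s = 469 × 706.9 × 2 × 1 / 1000 = 663 kN.
Allowable strength R_n/Ω = 663 / 2 = 332 kN.

332 kN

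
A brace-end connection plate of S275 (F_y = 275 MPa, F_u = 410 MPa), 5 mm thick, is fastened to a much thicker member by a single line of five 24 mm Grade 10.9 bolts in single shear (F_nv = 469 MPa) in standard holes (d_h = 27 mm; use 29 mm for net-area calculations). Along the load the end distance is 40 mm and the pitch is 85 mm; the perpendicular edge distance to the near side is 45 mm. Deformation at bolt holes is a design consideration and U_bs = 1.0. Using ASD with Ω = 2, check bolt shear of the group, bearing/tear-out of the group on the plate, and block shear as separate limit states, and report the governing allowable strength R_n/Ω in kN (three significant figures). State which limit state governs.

Bolt shear: A_b = π·24²/4 = 452.4 mm²; R_n = 469 × 452.4 × 5 × 1 / 1000 = 1061 kN → 1061 / 2 = 530 kN.
Bearing: edge l_c = 26.5, r_n = 65.19 kN; interior l_c = 58, r_n = 118.1 kN; R_n = 65.19 + 4·118.1 = 537.5 kN → 269 kN.
Block shear: A_gv = 1900, A_nv = 1248, A_nt = 152.5 mm²; R_n = min(0.6F_uA_nv, 0.6F_yA_gv) + U_bs·F_u·A_nt = 369.4 kN → 185 kN.
Block shear governs: 185 kN.

185 kN (block shear governs)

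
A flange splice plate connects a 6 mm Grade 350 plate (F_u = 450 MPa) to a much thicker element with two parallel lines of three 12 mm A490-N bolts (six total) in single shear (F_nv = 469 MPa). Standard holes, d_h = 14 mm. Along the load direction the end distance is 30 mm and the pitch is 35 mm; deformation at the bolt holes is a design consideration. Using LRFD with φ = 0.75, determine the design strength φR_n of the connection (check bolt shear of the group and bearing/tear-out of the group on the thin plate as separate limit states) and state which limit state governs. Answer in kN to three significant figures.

239 kN (bolt shear governs)

Bolt shear: A_b = π·12²/4 = 113.1 mm²; R_n = 469 × 113.1 × 6 × 1 / 1000 = 318.3 kN → 0.75 × 318.3 = 239 kN.
Bearing (1.2 l_c t F_u ≤ 2.4 d t F_u): upper limit = 2.4·12·6·450 / 1000 = 77.76 kN.
  Edge l_c = 30 − 14/2 = 23 → r_n = 74.52 kN; interior l_c = 35 − 14 = 21 → r_n = 68.04 kN.
  R_n,bearing = 2·74.52 + 4·68.04 = 421.2 kN → 0.75 × 421.2 = 316 kN.
Bolt shear governs: 239 kN.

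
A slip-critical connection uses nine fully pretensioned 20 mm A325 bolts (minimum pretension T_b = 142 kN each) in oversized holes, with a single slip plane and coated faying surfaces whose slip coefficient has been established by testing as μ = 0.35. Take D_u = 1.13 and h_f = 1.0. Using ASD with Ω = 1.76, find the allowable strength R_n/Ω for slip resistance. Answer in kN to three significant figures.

287 kN

R_n = μ · D_u · h_f · T_b · n_s · n_b = 0.35 × 1.13 × 1.0 × 142 × 1 × 9 = 505.4 kN.
Allowable strength R_n/Ω = 505.4 / 1.76 = 287 kN.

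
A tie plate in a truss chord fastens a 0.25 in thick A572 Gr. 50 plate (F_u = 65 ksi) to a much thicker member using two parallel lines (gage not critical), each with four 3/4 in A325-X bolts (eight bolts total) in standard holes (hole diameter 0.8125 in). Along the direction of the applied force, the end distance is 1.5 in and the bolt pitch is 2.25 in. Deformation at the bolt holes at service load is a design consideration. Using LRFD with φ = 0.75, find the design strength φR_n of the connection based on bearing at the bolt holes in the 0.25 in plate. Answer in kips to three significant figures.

158 kips

Per bolt r_n = 1.2 l_c t F_u ≤ 2.4 d t F_u; upper limit = 2.4 × 0.75 × 0.25 × 65 = 29.25 kips.
Edge bolt: l_c = 1.5 − 0.8125/2 = 1.094 in → 1.2 × 1.094 × 0.25 × 65 = 21.33 → r_n = 21.33 kips.
Interior bolts: l_c = 2.25 − 0.8125 = 1.438 in → 1.2 × 1.438 × 0.25 × 65 = 28.03 → r_n = 28.03 kips.
R_n = 2 × 21.33 + 6 × 28.03 = 210.8 kips.
Design strength φR_n = 0.75 × 210.8 = 158 kips.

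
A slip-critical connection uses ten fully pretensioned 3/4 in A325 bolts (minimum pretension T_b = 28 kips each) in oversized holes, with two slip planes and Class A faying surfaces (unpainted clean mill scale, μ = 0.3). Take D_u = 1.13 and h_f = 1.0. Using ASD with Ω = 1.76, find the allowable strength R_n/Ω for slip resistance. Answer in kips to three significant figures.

R_n = μ · D_u · h_f · T_b · n_s · n_b = 0.3 × 1.13 × 1.0 × 28 × 2 × 10 = 189.8 kips.
Allowable strength R_n/Ω = 189.8 / 1.76 = 108 kips.

108 kips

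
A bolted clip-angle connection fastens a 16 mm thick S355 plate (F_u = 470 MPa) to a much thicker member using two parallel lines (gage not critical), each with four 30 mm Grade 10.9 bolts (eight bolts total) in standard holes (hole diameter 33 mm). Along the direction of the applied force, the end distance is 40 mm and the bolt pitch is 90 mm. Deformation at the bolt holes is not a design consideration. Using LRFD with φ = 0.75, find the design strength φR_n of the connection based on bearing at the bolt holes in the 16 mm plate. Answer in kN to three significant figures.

Per bolt r_n = 1.5 l_c t F_u ≤ 3.0 d t F_u; upper limit = 3.0 × 30 × 16 × 470 / 1000 = 676.8 kN.
Edge bolt: l_c = 40 − 33/2 = 23.5 mm → 1.5 × 23.5 × 16 × 470 / 1000 = 265.1 → r_n = 265.1 kN.
Interior bolts: l_c = 90 − 33 = 57 mm → 1.5 × 57 × 16 × 470 / 1000 = 643 → r_n = 643 kN.
R_n = 2 × 265.1 + 6 × 643 = 4388 kN.
Design strength φR_n = 0.75 × 4388 = 3290 kN.

3290 kN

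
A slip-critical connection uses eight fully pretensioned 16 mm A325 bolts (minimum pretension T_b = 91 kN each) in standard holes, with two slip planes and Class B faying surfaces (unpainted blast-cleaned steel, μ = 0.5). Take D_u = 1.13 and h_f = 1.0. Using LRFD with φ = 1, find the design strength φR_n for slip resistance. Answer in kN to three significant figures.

R_n = μ · D_u · h_f · T_b · n_s · n_b = 0.5 × 1.13 × 1.0 × 91 × 2 × 8 = 822.6 kN.
Design strength φR_n = 1 × 822.6 = 823 kN.

823 kN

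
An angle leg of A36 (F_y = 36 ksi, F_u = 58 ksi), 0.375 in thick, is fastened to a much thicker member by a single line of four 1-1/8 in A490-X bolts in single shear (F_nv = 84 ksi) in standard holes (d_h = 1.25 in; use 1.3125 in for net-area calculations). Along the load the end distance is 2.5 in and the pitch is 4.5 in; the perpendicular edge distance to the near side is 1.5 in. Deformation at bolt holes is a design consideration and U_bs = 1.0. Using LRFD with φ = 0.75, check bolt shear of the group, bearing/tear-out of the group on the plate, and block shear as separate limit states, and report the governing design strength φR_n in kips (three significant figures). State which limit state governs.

111 kips (block shear governs)

Bolt shear: A_b = π·1.125²/4 = 0.994 in²; R_n = 84 × 0.994 × 4 × 1 = 334 kips → 0.75 × 334 = 250 kips.
Bearing: edge l_c = 1.875, r_n = 48.94 kips; interior l_c = 3.25, r_n = 58.72 kips; R_n = 48.94 + 3·58.72 = 225.1 kips → 169 kips.
Block shear: A_gv = 6, A_nv = 4.277, A_nt = 0.3164 in²; R_n = min(0.6F_uA_nv, 0.6F_yA_gv) + U_bs·F_u·A_nt = 148 kips → 111 kips.
Block shear governs: 111 kips.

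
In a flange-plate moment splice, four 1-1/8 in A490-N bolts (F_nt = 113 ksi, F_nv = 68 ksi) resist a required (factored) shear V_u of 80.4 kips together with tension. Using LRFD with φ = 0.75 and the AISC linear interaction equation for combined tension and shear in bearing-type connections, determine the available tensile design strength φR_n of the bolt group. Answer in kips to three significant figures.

304 kips

A_b = π·1.125²/4 = 0.994 in²; f_rv = 80.4 / (4 × 0.994) = 20.22 ksi.
F'_nt = 1.3 F_nt − (F_nt / φF_nv) f_rv = 1.3·113 − (113/(0.75·68))·20.22 = 102.1 ksi, capped at F_nt → F'_nt = 102.1 ksi.
R_n = F'_nt · A_b · n = 102.1 × 0.994 × 4 = 405.9 kips.
Design strength φR_n = 0.75 × 405.9 = 304 kips.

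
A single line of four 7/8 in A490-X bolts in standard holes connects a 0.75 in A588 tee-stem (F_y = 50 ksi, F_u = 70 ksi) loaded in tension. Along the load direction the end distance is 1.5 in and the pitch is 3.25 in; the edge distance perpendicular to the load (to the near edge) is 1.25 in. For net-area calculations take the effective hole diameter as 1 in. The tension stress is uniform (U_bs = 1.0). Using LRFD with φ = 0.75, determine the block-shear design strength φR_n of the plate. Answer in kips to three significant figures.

Shear plane L_v = 1.5 + 3·3.25 = 11.25 in; A_gv = 11.25 × 0.75 = 8.438 in².
A_nv = (11.25 − 3.5·1) × 0.75 = 5.812 in².
A_nt = (1.25 − 0.5·1) × 0.75 = 0.5625 in².
0.6 F_u A_nv = 244.1 kips; 0.6 F_y A_gv = 253.1 kips → shear rupture governs the shear term.
R_n = 244.1 + 1.0 × 70 × 0.5625 = 283.5 kips.
Design strength φR_n = 0.75 × 283.5 = 213 kips.

213 kips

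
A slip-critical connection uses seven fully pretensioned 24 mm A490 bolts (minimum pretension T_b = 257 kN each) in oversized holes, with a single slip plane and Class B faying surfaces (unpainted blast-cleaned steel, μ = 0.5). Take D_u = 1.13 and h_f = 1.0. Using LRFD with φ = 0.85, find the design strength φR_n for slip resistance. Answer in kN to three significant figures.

864 kN

R_n = μ · D_u · h_f · T_b · n_s · n_b = 0.5 × 1.13 × 1.0 × 257 × 1 × 7 = 1016 kN.
Design strength φR_n = 0.85 × 1016 = 864 kN.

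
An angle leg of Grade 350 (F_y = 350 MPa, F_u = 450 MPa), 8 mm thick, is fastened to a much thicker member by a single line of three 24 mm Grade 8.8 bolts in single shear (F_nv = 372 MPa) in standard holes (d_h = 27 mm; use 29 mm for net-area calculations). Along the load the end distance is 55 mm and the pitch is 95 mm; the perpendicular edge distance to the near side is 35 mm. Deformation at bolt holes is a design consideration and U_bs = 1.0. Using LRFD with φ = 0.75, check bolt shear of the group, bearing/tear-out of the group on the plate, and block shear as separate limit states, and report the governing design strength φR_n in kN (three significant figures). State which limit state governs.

335 kN (block shear governs)

Bolt shear: A_b = π·24²/4 = 452.4 mm²; R_n = 372 × 452.4 × 3 × 1 / 1000 = 504.9 kN → 0.75 × 504.9 = 379 kN.
Bearing: edge l_c = 41.5, r_n = 179.3 kN; interior l_c = 68, r_n = 207.4 kN; R_n = 179.3 + 2·207.4 = 594 kN → 446 kN.
Block shear: A_gv = 1960, A_nv = 1380, A_nt = 164 mm²; R_n = min(0.6F_uA_nv, 0.6F_yA_gv) + U_bs·F_u·A_nt = 446.4 kN → 335 kN.
Block shear governs: 335 kN.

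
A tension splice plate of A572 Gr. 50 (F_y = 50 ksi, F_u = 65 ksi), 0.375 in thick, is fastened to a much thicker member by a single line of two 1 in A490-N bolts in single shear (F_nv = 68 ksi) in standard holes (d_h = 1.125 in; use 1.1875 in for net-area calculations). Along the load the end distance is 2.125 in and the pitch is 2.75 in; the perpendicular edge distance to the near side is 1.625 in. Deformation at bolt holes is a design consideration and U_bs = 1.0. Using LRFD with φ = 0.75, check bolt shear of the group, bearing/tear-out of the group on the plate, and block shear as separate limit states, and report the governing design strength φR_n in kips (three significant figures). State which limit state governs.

52.8 kips (block shear governs)

Bolt shear: A_b = π·1²/4 = 0.7854 in²; R_n = 68 × 0.7854 × 2 × 1 = 106.8 kips → 0.75 × 106.8 = 80.1 kips.
Bearing: edge l_c = 1.562, r_n = 45.7 kips; interior l_c = 1.625, r_n = 47.53 kips; R_n = 45.7 + 1·47.53 = 93.23 kips → 69.9 kips.
Block shear: A_gv = 1.828, A_nv = 1.16, A_nt = 0.3867 in²; R_n = min(0.6F_uA_nv, 0.6F_yA_gv) + U_bs·F_u·A_nt = 70.38 kips → 52.8 kips.
Block shear governs: 52.8 kips.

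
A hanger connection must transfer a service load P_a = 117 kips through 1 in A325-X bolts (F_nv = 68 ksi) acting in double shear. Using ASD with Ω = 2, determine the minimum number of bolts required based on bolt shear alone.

3 bolts

A_b = π·1²/4 = 0.7854 in².
Per-bolt allowable strength R_n/Ω = 68 × 0.7854 × 2 / 2 = 53.41 kips.
n ≥ 117 / 53.41 = 2.191 → use 3 bolts.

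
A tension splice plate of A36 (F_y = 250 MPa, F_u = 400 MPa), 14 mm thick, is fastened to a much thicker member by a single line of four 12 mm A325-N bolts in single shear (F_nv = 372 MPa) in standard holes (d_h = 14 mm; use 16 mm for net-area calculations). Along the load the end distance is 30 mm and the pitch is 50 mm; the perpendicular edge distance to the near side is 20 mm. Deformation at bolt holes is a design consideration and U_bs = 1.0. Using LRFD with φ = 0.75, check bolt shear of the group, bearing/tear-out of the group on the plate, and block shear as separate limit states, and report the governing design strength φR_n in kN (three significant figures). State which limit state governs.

Bolt shear: A_b = π·12²/4 = 113.1 mm²; R_n = 372 × 113.1 × 4 × 1 / 1000 = 168.3 kN → 0.75 × 168.3 = 126 kN.
Bearing: edge l_c = 23, r_n = 154.6 kN; interior l_c = 36, r_n = 161.3 kN; R_n = 154.6 + 3·161.3 = 638.4 kN → 479 kN.
Block shear: A_gv = 2520, A_nv = 1736, A_nt = 168 mm²; R_n = min(0.6F_uA_nv, 0.6F_yA_gv) + U_bs·F_u·A_nt = 445.2 kN → 334 kN.
Bolt shear governs: 126 kN.

126 kN (bolt shear governs)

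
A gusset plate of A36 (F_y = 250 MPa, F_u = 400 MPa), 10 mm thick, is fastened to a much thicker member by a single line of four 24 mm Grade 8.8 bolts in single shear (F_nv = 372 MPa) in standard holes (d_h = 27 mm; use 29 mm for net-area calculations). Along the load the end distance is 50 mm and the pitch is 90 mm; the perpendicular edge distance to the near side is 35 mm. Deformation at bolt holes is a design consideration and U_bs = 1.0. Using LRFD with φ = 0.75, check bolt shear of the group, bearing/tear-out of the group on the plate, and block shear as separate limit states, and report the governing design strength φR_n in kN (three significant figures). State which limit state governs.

Bolt shear: A_b = π·24²/4 = 452.4 mm²; R_n = 372 × 452.4 × 4 × 1 / 1000 = 673.2 kN → 0.75 × 673.2 = 505 kN.
Bearing: edge l_c = 36.5, r_n = 175.2 kN; interior l_c = 63, r_n = 230.4 kN; R_n = 175.2 + 3·230.4 = 866.4 kN → 650 kN.
Block shear: A_gv = 3200, A_nv = 2185, A_nt = 205 mm²; R_n = min(0.6F_uA_nv, 0.6F_yA_gv) + U_bs·F_u·A_nt = 562 kN → 422 kN.
Block shear governs: 422 kN.

422 kN (block shear governs)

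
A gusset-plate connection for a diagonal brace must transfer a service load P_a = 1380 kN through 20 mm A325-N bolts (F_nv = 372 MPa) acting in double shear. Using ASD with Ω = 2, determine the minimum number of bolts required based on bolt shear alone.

A_b = π·20²/4 = 314.2 mm².
Per-bolt allowable strength R_n/Ω = 372 × 314.2 × 2 / 1000 / 2 = 116.9 kN.
n ≥ 1380 / 116.9 = 11.81 → use 12 bolts.

12 bolts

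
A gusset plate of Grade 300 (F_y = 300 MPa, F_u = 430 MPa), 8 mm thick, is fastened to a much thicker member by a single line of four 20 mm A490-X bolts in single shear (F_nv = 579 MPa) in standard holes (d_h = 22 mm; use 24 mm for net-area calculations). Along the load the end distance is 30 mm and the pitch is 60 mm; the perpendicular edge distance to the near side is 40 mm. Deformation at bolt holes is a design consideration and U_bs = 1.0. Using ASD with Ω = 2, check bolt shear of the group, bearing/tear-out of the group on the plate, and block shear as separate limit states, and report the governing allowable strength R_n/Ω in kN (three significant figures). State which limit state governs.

178 kN (block shear governs)

Bolt shear: A_b = π·20²/4 = 314.2 mm²; R_n = 579 × 314.2 × 4 × 1 / 1000 = 727.6 kN → 727.6 / 2 = 364 kN.
Bearing: edge l_c = 19, r_n = 78.43 kN; interior l_c = 38, r_n = 156.9 kN; R_n = 78.43 + 3·156.9 = 549 kN → 275 kN.
Block shear: A_gv = 1680, A_nv = 1008, A_nt = 224 mm²; R_n = min(0.6F_uA_nv, 0.6F_yA_gv) + U_bs·F_u·A_nt = 356.4 kN → 178 kN.
Block shear governs: 178 kN.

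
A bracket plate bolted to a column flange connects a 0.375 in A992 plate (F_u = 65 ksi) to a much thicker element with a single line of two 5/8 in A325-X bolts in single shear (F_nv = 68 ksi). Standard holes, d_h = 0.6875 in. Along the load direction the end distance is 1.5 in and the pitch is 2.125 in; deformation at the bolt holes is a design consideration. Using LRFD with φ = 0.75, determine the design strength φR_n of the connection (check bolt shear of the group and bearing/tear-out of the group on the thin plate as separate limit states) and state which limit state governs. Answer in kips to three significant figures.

Bolt shear: A_b = π·0.625²/4 = 0.3068 in²; R_n = 68 × 0.3068 × 2 × 1 = 41.72 kips → 0.75 × 41.72 = 31.3 kips.
Bearing (1.2 l_c t F_u ≤ 2.4 d t F_u): upper limit = 2.4·0.625·0.375·65 = 36.56 kips.
  Edge l_c = 1.5 − 0.6875/2 = 1.156 → r_n = 33.82 kips; interior l_c = 2.125 − 0.6875 = 1.438 → r_n = 36.56 kips.
  R_n,bearing = 1·33.82 + 1·36.56 = 70.38 kips → 0.75 × 70.38 = 52.8 kips.
Bolt shear governs: 31.3 kips.

31.3 kips (bolt shear governs)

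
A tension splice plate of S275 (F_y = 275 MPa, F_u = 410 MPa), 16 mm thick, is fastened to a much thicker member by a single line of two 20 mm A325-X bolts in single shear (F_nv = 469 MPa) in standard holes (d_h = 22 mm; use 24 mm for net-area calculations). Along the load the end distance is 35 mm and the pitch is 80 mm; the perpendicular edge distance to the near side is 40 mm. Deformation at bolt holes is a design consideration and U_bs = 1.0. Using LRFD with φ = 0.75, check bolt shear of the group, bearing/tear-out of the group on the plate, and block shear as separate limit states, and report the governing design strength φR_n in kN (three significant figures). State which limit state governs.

Bolt shear: A_b = π·20²/4 = 314.2 mm²; R_n = 469 × 314.2 × 2 × 1 / 1000 = 294.7 kN → 0.75 × 294.7 = 221 kN.
Bearing: edge l_c = 24, r_n = 188.9 kN; interior l_c = 58, r_n = 314.9 kN; R_n = 188.9 + 1·314.9 = 503.8 kN → 378 kN.
Block shear: A_gv = 1840, A_nv = 1264, A_nt = 448 mm²; R_n = min(0.6F_uA_nv, 0.6F_yA_gv) + U_bs·F_u·A_nt = 487.3 kN → 365 kN.
Bolt shear governs: 221 kN.

221 kN (bolt shear governs)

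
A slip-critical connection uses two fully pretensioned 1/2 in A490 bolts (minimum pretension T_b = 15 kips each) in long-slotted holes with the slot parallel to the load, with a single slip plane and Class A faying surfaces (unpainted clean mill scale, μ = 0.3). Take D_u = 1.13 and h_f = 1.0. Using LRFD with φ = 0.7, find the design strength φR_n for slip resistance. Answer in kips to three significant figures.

R_n = μ · D_u · h_f · T_b · n_s · n_b = 0.3 × 1.13 × 1.0 × 15 × 1 × 2 = 10.17 kips.
Design strength φR_n = 0.7 × 10.17 = 7.12 kips.

7.12 kips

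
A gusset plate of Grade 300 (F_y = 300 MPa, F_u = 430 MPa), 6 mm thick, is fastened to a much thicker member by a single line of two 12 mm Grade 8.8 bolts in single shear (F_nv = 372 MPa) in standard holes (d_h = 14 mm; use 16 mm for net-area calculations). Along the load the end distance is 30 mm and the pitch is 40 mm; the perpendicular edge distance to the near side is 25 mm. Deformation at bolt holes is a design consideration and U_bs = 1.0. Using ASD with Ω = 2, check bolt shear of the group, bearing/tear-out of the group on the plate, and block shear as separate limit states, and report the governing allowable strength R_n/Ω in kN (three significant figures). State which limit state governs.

42.1 kN (bolt shear governs)

Bolt shear: A_b = π·12²/4 = 113.1 mm²; R_n = 372 × 113.1 × 2 × 1 / 1000 = 84.14 kN → 84.14 / 2 = 42.1 kN.
Bearing: edge l_c = 23, r_n = 71.21 kN; interior l_c = 26, r_n = 74.3 kN; R_n = 71.21 + 1·74.3 = 145.5 kN → 72.8 kN.
Block shear: A_gv = 420, A_nv = 276, A_nt = 102 mm²; R_n = min(0.6F_uA_nv, 0.6F_yA_gv) + U_bs·F_u·A_nt = 115.1 kN → 57.5 kN.
Bolt shear governs: 42.1 kN.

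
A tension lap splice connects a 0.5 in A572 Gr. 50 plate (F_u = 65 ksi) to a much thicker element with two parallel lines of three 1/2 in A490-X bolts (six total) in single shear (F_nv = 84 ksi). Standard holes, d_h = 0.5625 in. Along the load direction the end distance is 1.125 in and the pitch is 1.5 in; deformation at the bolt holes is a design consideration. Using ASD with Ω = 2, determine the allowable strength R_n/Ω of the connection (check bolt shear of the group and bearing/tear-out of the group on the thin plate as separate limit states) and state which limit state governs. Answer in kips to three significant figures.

49.5 kips (bolt shear governs)

Bolt shear: A_b = π·0.5²/4 = 0.1963 in²; R_n = 84 × 0.1963 × 6 × 1 = 98.96 kips → 98.96 / 2 = 49.5 kips.
Bearing (1.2 l_c t F_u ≤ 2.4 d t F_u): upper limit = 2.4·0.5·0.5·65 = 39 kips.
  Edge l_c = 1.125 − 0.5625/2 = 0.8438 → r_n = 32.91 kips; interior l_c = 1.5 − 0.5625 = 0.9375 → r_n = 36.56 kips.
  R_n,bearing = 2·32.91 + 4·36.56 = 212.1 kips → 212.1 / 2 = 106 kips.
Bolt shear governs: 49.5 kips.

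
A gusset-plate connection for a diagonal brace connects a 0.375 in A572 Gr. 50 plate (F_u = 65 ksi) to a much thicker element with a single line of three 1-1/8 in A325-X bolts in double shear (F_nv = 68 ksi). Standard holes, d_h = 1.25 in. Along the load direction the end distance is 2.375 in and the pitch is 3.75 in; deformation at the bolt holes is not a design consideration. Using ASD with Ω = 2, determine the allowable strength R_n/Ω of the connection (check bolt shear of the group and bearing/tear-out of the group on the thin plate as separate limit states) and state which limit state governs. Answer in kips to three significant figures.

114 kips (bearing governs)

Bolt shear: A_b = π·1.125²/4 = 0.994 in²; R_n = 68 × 0.994 × 3 × 2 = 405.6 kips → 405.6 / 2 = 203 kips.
Bearing (1.5 l_c t F_u ≤ 3.0 d t F_u): upper limit = 3.0·1.125·0.375·65 = 82.27 kips.
  Edge l_c = 2.375 − 1.25/2 = 1.75 → r_n = 63.98 kips; interior l_c = 3.75 − 1.25 = 2.5 → r_n = 82.27 kips.
  R_n,bearing = 1·63.98 + 2·82.27 = 228.5 kips → 228.5 / 2 = 114 kips.
Bearing governs: 114 kips.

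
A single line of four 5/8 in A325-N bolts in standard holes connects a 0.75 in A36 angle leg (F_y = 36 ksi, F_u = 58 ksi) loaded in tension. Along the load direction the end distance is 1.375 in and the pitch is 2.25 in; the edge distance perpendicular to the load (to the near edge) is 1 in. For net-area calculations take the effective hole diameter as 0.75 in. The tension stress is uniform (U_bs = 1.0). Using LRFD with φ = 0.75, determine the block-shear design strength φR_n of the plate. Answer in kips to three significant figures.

119 kips

Shear plane L_v = 1.375 + 3·2.25 = 8.125 in; A_gv = 8.125 × 0.75 = 6.094 in².
A_nv = (8.125 − 3.5·0.75) × 0.75 = 4.125 in².
A_nt = (1 − 0.5·0.75) × 0.75 = 0.4688 in².
0.6 F_u A_nv = 143.5 kips; 0.6 F_y A_gv = 131.6 kips → shear yielding governs the shear term.
R_n = 131.6 + 1.0 × 58 × 0.4688 = 158.8 kips.
Design strength φR_n = 0.75 × 158.8 = 119 kips.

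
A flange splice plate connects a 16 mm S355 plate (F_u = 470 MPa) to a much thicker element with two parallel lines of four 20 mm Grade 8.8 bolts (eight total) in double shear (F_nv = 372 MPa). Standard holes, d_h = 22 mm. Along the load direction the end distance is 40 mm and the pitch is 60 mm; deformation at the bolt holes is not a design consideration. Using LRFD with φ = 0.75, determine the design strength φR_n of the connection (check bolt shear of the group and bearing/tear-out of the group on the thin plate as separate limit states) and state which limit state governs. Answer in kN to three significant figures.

1400 kN (bolt shear governs)

Bolt shear: A_b = π·20²/4 = 314.2 mm²; R_n = 372 × 314.2 × 8 × 2 / 1000 = 1870 kN → 0.75 × 1870 = 1400 kN.
Bearing (1.5 l_c t F_u ≤ 3.0 d t F_u): upper limit = 3.0·20·16·470 / 1000 = 451.2 kN.
  Edge l_c = 40 − 22/2 = 29 → r_n = 327.1 kN; interior l_c = 60 − 22 = 38 → r_n = 428.6 kN.
  R_n,bearing = 2·327.1 + 6·428.6 = 3226 kN → 0.75 × 3226 = 2420 kN.
Bolt shear governs: 1400 kN.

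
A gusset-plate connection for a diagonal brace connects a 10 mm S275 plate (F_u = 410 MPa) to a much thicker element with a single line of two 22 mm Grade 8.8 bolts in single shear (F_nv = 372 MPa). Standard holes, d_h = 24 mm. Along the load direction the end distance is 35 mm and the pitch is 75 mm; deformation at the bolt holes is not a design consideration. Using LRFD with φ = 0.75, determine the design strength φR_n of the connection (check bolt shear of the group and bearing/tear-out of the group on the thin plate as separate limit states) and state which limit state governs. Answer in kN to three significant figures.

Bolt shear: A_b = π·22²/4 = 380.1 mm²; R_n = 372 × 380.1 × 2 × 1 / 1000 = 282.8 kN → 0.75 × 282.8 = 212 kN.
Bearing (1.5 l_c t F_u ≤ 3.0 d t F_u): upper limit = 3.0·22·10·410 / 1000 = 270.6 kN.
  Edge l_c = 35 − 24/2 = 23 → r_n = 141.5 kN; interior l_c = 75 − 24 = 51 → r_n = 270.6 kN.
  R_n,bearing = 1·141.5 + 1·270.6 = 412.1 kN → 0.75 × 412.1 = 309 kN.
Bolt shear governs: 212 kN.

212 kN (bolt shear governs)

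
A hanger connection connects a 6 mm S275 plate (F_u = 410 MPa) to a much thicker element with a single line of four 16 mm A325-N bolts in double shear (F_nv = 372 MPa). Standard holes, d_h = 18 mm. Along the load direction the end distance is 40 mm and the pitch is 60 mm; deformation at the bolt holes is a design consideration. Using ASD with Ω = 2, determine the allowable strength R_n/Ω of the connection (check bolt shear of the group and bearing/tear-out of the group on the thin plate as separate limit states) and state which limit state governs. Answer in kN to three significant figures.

187 kN (bearing governs)

Bolt shear: A_b = π·16²/4 = 201.1 mm²; R_n = 372 × 201.1 × 4 × 2 / 1000 = 598.4 kN → 598.4 / 2 = 299 kN.
Bearing (1.2 l_c t F_u ≤ 2.4 d t F_u): upper limit = 2.4·16·6·410 / 1000 = 94.46 kN.
  Edge l_c = 40 − 18/2 = 31 → r_n = 91.51 kN; interior l_c = 60 − 18 = 42 → r_n = 94.46 kN.
  R_n,bearing = 1·91.51 + 3·94.46 = 374.9 kN → 374.9 / 2 = 187 kN.
Bearing governs: 187 kN.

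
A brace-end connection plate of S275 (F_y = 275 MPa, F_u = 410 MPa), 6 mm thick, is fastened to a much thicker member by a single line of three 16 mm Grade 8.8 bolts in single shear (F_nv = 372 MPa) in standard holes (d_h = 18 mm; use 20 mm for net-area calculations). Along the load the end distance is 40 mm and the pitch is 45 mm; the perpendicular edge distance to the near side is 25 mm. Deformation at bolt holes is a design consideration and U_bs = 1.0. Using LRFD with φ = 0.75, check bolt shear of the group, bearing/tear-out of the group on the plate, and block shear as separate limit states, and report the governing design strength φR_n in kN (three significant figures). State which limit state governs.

Bolt shear: A_b = π·16²/4 = 201.1 mm²; R_n = 372 × 201.1 × 3 × 1 / 1000 = 224.4 kN → 0.75 × 224.4 = 168 kN.
Bearing: edge l_c = 31, r_n = 91.51 kN; interior l_c = 27, r_n = 79.7 kN; R_n = 91.51 + 2·79.7 = 250.9 kN → 188 kN.
Block shear: A_gv = 780, A_nv = 480, A_nt = 90 mm²; R_n = min(0.6F_uA_nv, 0.6F_yA_gv) + U_bs·F_u·A_nt = 155 kN → 116 kN.
Block shear governs: 116 kN.

116 kN (block shear governs)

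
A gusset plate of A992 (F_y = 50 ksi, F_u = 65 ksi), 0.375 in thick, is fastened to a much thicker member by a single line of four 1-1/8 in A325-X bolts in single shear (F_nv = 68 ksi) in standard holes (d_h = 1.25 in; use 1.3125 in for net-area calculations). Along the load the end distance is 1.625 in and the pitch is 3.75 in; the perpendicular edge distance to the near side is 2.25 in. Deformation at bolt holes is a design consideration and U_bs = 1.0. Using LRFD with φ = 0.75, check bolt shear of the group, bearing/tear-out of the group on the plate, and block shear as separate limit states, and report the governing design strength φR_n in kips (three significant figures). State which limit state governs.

Bolt shear: A_b = π·1.125²/4 = 0.994 in²; R_n = 68 × 0.994 × 4 × 1 = 270.4 kips → 0.75 × 270.4 = 203 kips.
Bearing: edge l_c = 1, r_n = 29.25 kips; interior l_c = 2.5, r_n = 65.81 kips; R_n = 29.25 + 3·65.81 = 226.7 kips → 170 kips.
Block shear: A_gv = 4.828, A_nv = 3.105, A_nt = 0.5977 in²; R_n = min(0.6F_uA_nv, 0.6F_yA_gv) + U_bs·F_u·A_nt = 160 kips → 120 kips.
Block shear governs: 120 kips.

120 kips (block shear governs)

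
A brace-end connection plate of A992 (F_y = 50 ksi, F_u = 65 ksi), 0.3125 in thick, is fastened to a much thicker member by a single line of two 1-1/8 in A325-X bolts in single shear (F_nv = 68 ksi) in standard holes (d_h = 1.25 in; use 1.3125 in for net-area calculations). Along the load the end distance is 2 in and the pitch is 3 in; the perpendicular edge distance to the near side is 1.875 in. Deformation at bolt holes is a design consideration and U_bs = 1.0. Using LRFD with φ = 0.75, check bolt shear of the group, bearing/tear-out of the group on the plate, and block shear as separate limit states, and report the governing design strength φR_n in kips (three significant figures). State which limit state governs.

46.3 kips (block shear governs)

Bolt shear: A_b = π·1.125²/4 = 0.994 in²; R_n = 68 × 0.994 × 2 × 1 = 135.2 kips → 0.75 × 135.2 = 101 kips.
Bearing: edge l_c = 1.375, r_n = 33.52 kips; interior l_c = 1.75, r_n = 42.66 kips; R_n = 33.52 + 1·42.66 = 76.17 kips → 57.1 kips.
Block shear: A_gv = 1.562, A_nv = 0.9473, A_nt = 0.3809 in²; R_n = min(0.6F_uA_nv, 0.6F_yA_gv) + U_bs·F_u·A_nt = 61.7 kips → 46.3 kips.
Block shear governs: 46.3 kips.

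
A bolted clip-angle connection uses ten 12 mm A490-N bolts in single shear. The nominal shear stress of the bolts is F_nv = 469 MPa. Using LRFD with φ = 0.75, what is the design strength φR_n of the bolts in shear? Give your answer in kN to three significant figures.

398 kN

A_b = π × 12² / 4 = 113.1 mm².
R_n = F_nv · A_b · n · n_s = 469 × 113.1 × 10 × 1 / 1000 = 530.4 kN.
Design strength φR_n = 0.75 × 530.4 = 398 kN.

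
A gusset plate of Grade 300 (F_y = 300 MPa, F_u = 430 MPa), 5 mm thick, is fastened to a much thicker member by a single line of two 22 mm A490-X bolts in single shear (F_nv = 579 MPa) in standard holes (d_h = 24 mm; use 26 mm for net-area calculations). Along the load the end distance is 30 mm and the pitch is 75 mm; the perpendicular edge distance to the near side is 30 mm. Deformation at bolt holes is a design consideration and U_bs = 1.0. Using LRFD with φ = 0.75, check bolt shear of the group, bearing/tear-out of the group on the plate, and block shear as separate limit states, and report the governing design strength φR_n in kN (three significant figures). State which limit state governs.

Bolt shear: A_b = π·22²/4 = 380.1 mm²; R_n = 579 × 380.1 × 2 × 1 / 1000 = 440.2 kN → 0.75 × 440.2 = 330 kN.
Bearing: edge l_c = 18, r_n = 46.44 kN; interior l_c = 51, r_n = 113.5 kN; R_n = 46.44 + 1·113.5 = 160 kN → 120 kN.
Block shear: A_gv = 525, A_nv = 330, A_nt = 85 mm²; R_n = min(0.6F_uA_nv, 0.6F_yA_gv) + U_bs·F_u·A_nt = 121.7 kN → 91.3 kN.
Block shear governs: 91.3 kN.

91.3 kN (block shear governs)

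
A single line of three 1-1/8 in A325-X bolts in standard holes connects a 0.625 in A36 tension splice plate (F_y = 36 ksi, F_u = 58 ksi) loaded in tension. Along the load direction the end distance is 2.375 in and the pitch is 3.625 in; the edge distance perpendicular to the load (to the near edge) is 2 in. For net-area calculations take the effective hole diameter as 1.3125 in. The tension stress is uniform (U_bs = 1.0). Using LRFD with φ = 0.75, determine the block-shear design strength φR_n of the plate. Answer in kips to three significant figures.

Shear plane L_v = 2.375 + 2·3.625 = 9.625 in; A_gv = 9.625 × 0.625 = 6.016 in².
A_nv = (9.625 − 2.5·1.3125) × 0.625 = 3.965 in².
A_nt = (2 − 0.5·1.3125) × 0.625 = 0.8398 in².
0.6 F_u A_nv = 138 kips; 0.6 F_y A_gv = 129.9 kips → shear yielding governs the shear term.
R_n = 129.9 + 1.0 × 58 × 0.8398 = 178.6 kips.
Design strength φR_n = 0.75 × 178.6 = 134 kips.

134 kips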